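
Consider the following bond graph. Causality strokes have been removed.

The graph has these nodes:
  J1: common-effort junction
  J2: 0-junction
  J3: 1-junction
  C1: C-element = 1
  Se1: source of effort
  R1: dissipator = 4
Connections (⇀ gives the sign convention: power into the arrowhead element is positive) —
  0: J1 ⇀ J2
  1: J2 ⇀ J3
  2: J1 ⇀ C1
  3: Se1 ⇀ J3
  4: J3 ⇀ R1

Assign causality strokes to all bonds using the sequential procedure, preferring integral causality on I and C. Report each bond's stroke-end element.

bond 0 →J2
bond 1 →J3
bond 2 →J1
bond 3 →J3
bond 4 →R1

β3 |J3  (source Se1 imposes e)
β2 |J1  (prefer integral on C1)
β0 |J2  (0-jn J1 has e-setter on 2)
β1 |J3  (J2 effort already set via bond 0)
β4 |R1  (J3 needs exactly one f-in)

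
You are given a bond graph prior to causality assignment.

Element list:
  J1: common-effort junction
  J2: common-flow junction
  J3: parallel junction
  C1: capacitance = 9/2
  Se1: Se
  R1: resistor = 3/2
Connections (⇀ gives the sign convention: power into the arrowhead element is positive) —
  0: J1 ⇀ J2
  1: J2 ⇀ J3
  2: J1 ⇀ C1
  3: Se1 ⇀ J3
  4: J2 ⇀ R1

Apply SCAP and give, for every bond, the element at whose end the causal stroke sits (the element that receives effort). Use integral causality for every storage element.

bond 3 stroke→J3  (Se1 fixes effort; stroke away)
bond 1 stroke→J2  (J3: bond 3 brought effort, rest push out)
bond 2 stroke→J1  (prefer integral on C1)
bond 0 stroke→J2  (common-e at J1 fixed by 2)
bond 4 stroke→R1  (only one flow-in slot at J2)

bond 0 stroke→J2
bond 1 stroke→J2
bond 2 stroke→J1
bond 3 stroke→J3
bond 4 stroke→R1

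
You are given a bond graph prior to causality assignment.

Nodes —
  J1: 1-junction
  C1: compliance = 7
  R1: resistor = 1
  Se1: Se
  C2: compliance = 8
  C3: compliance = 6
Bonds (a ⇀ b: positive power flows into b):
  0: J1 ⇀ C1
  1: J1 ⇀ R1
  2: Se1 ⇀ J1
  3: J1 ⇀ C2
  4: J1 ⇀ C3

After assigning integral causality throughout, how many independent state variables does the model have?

β2 stroke→J1  (source Se1 imposes e)
β0 stroke→J1  (prefer integral on C1)
β3 stroke→J1  (C2 outputs effort q/C2)
β4 stroke→J1  (C3 integral (e out))
β1 stroke→R1  (closing 1-jn rule on J1)

3  (C1, C2, C3 all integral)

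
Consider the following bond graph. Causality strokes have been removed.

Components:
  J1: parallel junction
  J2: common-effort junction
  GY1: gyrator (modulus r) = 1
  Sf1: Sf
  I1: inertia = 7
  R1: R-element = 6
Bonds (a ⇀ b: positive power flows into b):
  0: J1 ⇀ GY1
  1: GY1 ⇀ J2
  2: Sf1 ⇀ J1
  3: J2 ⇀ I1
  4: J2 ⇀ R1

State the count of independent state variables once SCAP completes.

1  (I1 all integral)

β2 stroke→Sf1  (Sf1 (Sf) sets flow on bond)
β0 stroke→J1  (J1: last free bond brings effort in)
β1 stroke→J2  (GY GY1: same side as bond 0)
β3 stroke→I1  (0-jn J2 has e-setter on 1)
β4 stroke→R1  (J2: bond 1 brought effort, rest push out)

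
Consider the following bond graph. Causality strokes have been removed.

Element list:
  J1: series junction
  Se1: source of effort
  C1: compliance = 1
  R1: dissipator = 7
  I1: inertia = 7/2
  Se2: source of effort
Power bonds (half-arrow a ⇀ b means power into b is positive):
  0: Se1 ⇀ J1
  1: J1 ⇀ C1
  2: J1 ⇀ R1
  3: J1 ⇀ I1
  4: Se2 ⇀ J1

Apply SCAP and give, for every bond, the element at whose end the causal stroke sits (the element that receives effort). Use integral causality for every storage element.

bond 0 stroke→J1
bond 1 stroke→J1
bond 2 stroke→J1
bond 3 stroke→I1
bond 4 stroke→J1

bond 0 →J1  (Se1: effort source, stroke at far end)
bond 4 →J1  (source Se2 imposes e)
bond 1 →J1  (C1 integral (e out))
bond 3 →I1  (I1 integral (f out))
bond 2 →J1  (common-f at J1 fixed by 3)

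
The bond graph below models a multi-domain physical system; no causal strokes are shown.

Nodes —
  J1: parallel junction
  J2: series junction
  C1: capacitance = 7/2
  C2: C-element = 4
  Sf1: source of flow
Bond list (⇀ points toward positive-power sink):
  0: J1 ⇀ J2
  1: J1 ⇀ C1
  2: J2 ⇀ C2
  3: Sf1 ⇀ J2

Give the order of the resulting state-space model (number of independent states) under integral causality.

#3 stroke→Sf1  (source Sf1 imposes f)
#0 stroke→J2  (J2: bond 3 brought flow, rest push out)
#2 stroke→J2  (J2 flow already set via bond 3)
#1 stroke→J1  (only one effort-in slot at J1)

2  (C1, C2 all integral)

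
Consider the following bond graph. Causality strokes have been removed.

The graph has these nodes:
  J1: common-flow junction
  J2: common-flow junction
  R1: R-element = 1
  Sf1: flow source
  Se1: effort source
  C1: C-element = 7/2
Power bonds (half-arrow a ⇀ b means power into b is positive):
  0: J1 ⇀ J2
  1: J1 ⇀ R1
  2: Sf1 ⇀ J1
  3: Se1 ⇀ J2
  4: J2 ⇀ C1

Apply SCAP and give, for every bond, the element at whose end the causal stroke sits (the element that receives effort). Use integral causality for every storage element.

bond 0 |J1
bond 1 |J1
bond 2 |Sf1
bond 3 |J2
bond 4 |J2

β2 →Sf1  (Sf1: flow source, stroke at near end)
β3 →J2  (Se1 fixes effort; stroke away)
β0 →J1  (common-f at J1 fixed by 2)
β1 →J1  (J1 flow already set via bond 2)
β4 →J2  (1-jn J2 has f-setter on 0)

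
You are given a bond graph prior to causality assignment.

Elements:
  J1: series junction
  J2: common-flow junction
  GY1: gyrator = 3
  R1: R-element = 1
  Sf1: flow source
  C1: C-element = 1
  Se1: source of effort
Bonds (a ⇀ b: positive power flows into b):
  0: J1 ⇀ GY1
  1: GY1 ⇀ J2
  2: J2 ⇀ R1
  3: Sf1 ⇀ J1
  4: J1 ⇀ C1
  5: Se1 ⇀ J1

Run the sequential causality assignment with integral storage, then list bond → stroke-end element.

#3 stroke at Sf1  (Sf1 (Sf) sets flow on bond)
#5 stroke at J1  (source Se1 imposes e)
#0 stroke at J1  (1-jn J1 has f-setter on 3)
#4 stroke at J1  (J1: bond 3 brought flow, rest push out)
#1 stroke at J2  (GY1 both-in/both-out from 0)
#2 stroke at R1  (J2: last free bond brings flow in)

bond 0 stroke at J1
bond 1 stroke at J2
bond 2 stroke at R1
bond 3 stroke at Sf1
bond 4 stroke at J1
bond 5 stroke at J1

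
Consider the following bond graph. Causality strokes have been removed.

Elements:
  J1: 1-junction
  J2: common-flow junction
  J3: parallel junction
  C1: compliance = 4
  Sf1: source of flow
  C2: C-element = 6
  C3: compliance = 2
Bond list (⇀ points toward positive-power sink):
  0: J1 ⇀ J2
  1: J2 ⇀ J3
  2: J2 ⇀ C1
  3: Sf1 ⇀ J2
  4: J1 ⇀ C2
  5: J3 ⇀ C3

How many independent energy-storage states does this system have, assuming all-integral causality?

3  (C1, C2, C3 all integral)

#3 stroke at Sf1  (Sf1: flow source, stroke at near end)
#0 stroke at J2  (1-jn J2 has f-setter on 3)
#1 stroke at J2  (common-f at J2 fixed by 3)
#2 stroke at J2  (1-jn J2 has f-setter on 3)
#5 stroke at J3  (closing 0-jn rule on J3)
#4 stroke at J1  (common-f at J1 fixed by 0)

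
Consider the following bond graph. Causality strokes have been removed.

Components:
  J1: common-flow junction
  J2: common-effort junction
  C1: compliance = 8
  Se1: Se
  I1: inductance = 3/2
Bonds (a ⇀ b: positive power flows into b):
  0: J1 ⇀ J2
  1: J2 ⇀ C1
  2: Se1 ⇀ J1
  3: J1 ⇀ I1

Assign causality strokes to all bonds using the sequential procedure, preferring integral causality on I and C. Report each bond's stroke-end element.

bond 2 |J1  (Se1: effort source, stroke at far end)
bond 1 |J2  (C1: C, integral causality)
bond 0 |J1  (0-jn J2 has e-setter on 1)
bond 3 |I1  (only one flow-in slot at J1)

β0 stroke→J1
β1 stroke→J2
β2 stroke→J1
β3 stroke→I1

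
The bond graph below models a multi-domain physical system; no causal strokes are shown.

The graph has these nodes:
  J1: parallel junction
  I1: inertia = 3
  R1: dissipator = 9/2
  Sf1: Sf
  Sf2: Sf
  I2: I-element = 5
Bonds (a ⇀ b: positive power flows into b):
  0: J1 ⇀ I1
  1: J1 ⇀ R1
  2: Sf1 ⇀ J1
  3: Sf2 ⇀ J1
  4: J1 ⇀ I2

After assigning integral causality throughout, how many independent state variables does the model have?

2  (I1, I2 all integral)

bond 2 →Sf1  (source Sf1 imposes f)
bond 3 →Sf2  (Sf2 fixes flow; stroke at Sf2)
bond 0 →I1  (I1: I, integral causality)
bond 4 →I2  (I2: I, integral causality)
bond 1 →J1  (J1: last free bond brings effort in)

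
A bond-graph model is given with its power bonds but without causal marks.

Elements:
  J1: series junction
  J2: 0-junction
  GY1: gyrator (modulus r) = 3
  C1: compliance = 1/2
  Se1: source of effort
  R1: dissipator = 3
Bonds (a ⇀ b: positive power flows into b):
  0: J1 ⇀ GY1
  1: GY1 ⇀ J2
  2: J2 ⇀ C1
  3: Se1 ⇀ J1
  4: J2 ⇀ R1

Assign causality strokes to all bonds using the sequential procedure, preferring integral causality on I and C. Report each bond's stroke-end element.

β0 stroke at GY1
β1 stroke at GY1
β2 stroke at J2
β3 stroke at J1
β4 stroke at R1

b3 |J1  (source Se1 imposes e)
b0 |GY1  (J1 needs exactly one f-in)
b1 |GY1  (GY1 both-in/both-out from 0)
b2 |J2  (C1: C, integral causality)
b4 |R1  (J2: bond 2 brought effort, rest push out)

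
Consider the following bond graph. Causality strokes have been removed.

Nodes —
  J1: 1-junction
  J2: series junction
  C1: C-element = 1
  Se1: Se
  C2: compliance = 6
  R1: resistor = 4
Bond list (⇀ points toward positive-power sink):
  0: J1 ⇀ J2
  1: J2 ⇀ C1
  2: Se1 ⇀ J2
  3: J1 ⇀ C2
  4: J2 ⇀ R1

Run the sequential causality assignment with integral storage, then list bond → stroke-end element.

β2 stroke→J2  (Se1 (Se) sets effort on bond)
β1 stroke→J2  (C1: C, integral causality)
β3 stroke→J1  (C2 integral (e out))
β0 stroke→J2  (closing 1-jn rule on J1)
β4 stroke→R1  (J2 needs exactly one f-in)

#0 stroke→J2
#1 stroke→J2
#2 stroke→J2
#3 stroke→J1
#4 stroke→R1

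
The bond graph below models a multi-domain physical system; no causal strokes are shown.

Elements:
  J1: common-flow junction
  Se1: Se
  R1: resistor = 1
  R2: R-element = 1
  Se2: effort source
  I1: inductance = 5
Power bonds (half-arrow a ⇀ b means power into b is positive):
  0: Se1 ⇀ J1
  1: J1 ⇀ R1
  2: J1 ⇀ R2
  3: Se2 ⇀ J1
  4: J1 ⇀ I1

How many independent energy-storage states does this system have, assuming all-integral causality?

1  (I1 all integral)

b0 stroke at J1  (Se1 fixes effort; stroke away)
b3 stroke at J1  (Se2 (Se) sets effort on bond)
b4 stroke at I1  (prefer integral on I1)
b1 stroke at J1  (common-f at J1 fixed by 4)
b2 stroke at J1  (1-jn J1 has f-setter on 4)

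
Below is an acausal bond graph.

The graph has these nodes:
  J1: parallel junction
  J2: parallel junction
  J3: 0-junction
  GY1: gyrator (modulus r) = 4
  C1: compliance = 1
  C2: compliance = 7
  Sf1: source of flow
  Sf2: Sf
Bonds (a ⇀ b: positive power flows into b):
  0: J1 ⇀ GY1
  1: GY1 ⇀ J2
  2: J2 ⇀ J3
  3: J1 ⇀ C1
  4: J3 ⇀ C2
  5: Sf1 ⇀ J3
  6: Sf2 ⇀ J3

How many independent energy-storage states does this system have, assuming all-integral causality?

2  (C1, C2 all integral)

bond 5 |Sf1  (Sf1 (Sf) sets flow on bond)
bond 6 |Sf2  (Sf2: flow source, stroke at near end)
bond 3 |J1  (C1 outputs effort q/C1)
bond 0 |GY1  (J1 effort already set via bond 3)
bond 1 |GY1  (GY1 both-in/both-out from 0)
bond 2 |J2  (closing 0-jn rule on J2)
bond 4 |J3  (only one effort-in slot at J3)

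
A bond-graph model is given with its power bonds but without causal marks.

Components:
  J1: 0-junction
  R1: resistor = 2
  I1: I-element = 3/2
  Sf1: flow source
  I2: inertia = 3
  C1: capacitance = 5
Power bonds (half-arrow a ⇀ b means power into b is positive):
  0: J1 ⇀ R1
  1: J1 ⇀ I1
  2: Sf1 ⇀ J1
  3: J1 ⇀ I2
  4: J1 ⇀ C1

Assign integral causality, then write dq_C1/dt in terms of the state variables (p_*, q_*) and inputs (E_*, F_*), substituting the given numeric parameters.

dq_C1/dt = F_Sf1 - 2*p_I1/3 - p_I2/3 - q_C1/10

#2 →Sf1  (Sf1 fixes flow; stroke at Sf1)
#1 →I1  (I1 integral (f out))
#3 →I2  (I2 integral (f out))
#4 →J1  (C1 outputs effort q/C1)
#0 →R1  (common-e at J1 fixed by 4)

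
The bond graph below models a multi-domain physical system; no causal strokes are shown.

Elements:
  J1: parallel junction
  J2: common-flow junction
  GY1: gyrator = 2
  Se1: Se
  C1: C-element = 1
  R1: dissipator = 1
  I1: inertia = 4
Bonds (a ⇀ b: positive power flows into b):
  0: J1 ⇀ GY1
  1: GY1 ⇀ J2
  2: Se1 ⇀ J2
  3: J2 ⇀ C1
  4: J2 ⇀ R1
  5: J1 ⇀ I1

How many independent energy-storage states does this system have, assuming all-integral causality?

2  (C1, I1 all integral)

bond 2 stroke at J2  (source Se1 imposes e)
bond 3 stroke at J2  (C1 integral (e out))
bond 5 stroke at I1  (I1: I, integral causality)
bond 0 stroke at J1  (J1: last free bond brings effort in)
bond 1 stroke at J2  (GY1 both-in/both-out from 0)
bond 4 stroke at R1  (J2 needs exactly one f-in)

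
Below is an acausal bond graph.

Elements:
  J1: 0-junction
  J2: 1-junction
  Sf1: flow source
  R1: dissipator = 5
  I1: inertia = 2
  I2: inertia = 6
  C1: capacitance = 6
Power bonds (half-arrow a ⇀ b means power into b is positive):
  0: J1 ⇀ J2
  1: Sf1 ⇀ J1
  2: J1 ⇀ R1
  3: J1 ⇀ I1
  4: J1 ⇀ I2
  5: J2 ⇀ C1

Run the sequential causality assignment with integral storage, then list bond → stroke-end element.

#1 stroke→Sf1  (source Sf1 imposes f)
#3 stroke→I1  (prefer integral on I1)
#4 stroke→I2  (prefer integral on I2)
#5 stroke→J2  (C1 outputs effort q/C1)
#0 stroke→J1  (J2: last free bond brings flow in)
#2 stroke→R1  (J1: bond 0 brought effort, rest push out)

#0 stroke→J1
#1 stroke→Sf1
#2 stroke→R1
#3 stroke→I1
#4 stroke→I2
#5 stroke→J2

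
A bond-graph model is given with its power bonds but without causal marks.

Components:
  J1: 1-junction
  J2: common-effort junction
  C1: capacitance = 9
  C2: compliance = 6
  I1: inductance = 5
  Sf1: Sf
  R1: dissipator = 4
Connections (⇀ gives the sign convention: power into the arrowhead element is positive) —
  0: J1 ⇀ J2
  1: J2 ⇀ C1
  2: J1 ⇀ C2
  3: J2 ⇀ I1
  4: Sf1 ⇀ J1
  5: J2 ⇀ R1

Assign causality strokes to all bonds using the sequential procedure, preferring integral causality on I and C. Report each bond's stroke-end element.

β0 |J1
β1 |J2
β2 |J1
β3 |I1
β4 |Sf1
β5 |R1

bond 4 →Sf1  (Sf1 fixes flow; stroke at Sf1)
bond 0 →J1  (J1: bond 4 brought flow, rest push out)
bond 2 →J1  (J1: bond 4 brought flow, rest push out)
bond 1 →J2  (C1: C, integral causality)
bond 3 →I1  (common-e at J2 fixed by 1)
bond 5 →R1  (0-jn J2 has e-setter on 1)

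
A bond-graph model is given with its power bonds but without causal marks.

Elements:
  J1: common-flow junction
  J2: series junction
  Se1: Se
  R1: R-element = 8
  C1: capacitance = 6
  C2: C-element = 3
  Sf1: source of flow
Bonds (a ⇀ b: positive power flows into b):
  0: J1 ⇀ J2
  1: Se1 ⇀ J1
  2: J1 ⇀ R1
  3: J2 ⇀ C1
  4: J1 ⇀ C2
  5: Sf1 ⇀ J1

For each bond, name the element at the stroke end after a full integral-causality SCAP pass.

β0 |J1
β1 |J1
β2 |J1
β3 |J2
β4 |J1
β5 |Sf1

b1 |J1  (source Se1 imposes e)
b5 |Sf1  (Sf1 (Sf) sets flow on bond)
b0 |J1  (J1 flow already set via bond 5)
b2 |J1  (1-jn J1 has f-setter on 5)
b4 |J1  (common-f at J1 fixed by 5)
b3 |J2  (J2 flow already set via bond 0)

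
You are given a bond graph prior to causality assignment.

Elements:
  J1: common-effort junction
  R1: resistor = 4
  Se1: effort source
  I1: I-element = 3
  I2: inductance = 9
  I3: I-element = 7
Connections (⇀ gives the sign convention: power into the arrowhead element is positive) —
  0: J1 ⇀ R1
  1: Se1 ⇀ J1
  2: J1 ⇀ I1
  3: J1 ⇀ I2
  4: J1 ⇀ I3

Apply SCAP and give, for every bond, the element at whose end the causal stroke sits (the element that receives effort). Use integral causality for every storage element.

b0 |R1
b1 |J1
b2 |I1
b3 |I2
b4 |I3

b1 →J1  (Se1: effort source, stroke at far end)
b0 →R1  (J1 effort already set via bond 1)
b2 →I1  (common-e at J1 fixed by 1)
b3 →I2  (J1 effort already set via bond 1)
b4 →I3  (J1 effort already set via bond 1)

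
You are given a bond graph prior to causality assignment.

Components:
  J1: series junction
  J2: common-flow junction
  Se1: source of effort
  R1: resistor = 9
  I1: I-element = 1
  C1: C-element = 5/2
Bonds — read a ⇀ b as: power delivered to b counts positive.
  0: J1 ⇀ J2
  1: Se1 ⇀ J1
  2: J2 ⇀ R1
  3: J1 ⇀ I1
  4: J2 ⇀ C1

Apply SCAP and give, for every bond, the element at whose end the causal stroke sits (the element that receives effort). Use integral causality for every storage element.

b1 |J1  (Se1: effort source, stroke at far end)
b3 |I1  (I1 outputs flow p/I1)
b0 |J1  (common-f at J1 fixed by 3)
b2 |J2  (common-f at J2 fixed by 0)
b4 |J2  (common-f at J2 fixed by 0)

β0 stroke at J1
β1 stroke at J1
β2 stroke at J2
β3 stroke at I1
β4 stroke at J2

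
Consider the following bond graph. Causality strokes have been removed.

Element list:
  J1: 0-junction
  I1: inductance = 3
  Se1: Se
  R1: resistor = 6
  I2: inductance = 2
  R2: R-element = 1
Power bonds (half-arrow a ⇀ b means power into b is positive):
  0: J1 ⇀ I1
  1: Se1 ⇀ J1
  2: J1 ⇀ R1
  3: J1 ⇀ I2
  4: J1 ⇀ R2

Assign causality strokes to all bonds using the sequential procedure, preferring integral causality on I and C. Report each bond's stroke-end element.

β1 stroke→J1  (Se1 fixes effort; stroke away)
β0 stroke→I1  (J1: bond 1 brought effort, rest push out)
β2 stroke→R1  (J1 effort already set via bond 1)
β3 stroke→I2  (J1 effort already set via bond 1)
β4 stroke→R2  (0-jn J1 has e-setter on 1)

#0 →I1
#1 →J1
#2 →R1
#3 →I2
#4 →R2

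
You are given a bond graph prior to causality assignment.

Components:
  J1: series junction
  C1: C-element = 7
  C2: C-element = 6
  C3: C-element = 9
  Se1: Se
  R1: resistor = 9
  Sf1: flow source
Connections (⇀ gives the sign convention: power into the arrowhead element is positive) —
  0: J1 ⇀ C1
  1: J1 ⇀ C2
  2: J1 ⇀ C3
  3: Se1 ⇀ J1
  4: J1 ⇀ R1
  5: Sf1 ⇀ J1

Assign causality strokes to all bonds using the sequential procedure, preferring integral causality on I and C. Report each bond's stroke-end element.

bond 0 →J1
bond 1 →J1
bond 2 →J1
bond 3 →J1
bond 4 →J1
bond 5 →Sf1

#3 stroke at J1  (Se1: effort source, stroke at far end)
#5 stroke at Sf1  (source Sf1 imposes f)
#0 stroke at J1  (common-f at J1 fixed by 5)
#1 stroke at J1  (1-jn J1 has f-setter on 5)
#2 stroke at J1  (J1: bond 5 brought flow, rest push out)
#4 stroke at J1  (J1 flow already set via bond 5)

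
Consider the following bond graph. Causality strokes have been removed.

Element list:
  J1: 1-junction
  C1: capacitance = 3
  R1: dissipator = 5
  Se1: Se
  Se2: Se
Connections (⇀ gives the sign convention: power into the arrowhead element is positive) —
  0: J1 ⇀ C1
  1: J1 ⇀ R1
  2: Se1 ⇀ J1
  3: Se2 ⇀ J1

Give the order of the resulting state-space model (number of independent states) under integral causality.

β2 |J1  (source Se1 imposes e)
β3 |J1  (Se2 fixes effort; stroke away)
β0 |J1  (prefer integral on C1)
β1 |R1  (closing 1-jn rule on J1)

1  (C1 all integral)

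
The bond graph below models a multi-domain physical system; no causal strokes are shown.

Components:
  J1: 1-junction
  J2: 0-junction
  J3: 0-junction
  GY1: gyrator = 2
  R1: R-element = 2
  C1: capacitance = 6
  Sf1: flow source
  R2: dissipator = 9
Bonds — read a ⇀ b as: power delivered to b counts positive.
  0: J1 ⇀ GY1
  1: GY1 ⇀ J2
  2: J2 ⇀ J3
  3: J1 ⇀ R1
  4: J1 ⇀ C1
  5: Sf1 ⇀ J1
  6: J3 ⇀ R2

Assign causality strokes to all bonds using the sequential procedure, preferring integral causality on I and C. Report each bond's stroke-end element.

β5 |Sf1  (source Sf1 imposes f)
β0 |J1  (1-jn J1 has f-setter on 5)
β3 |J1  (J1: bond 5 brought flow, rest push out)
β4 |J1  (J1 flow already set via bond 5)
β1 |J2  (GY1 both-in/both-out from 0)
β2 |J3  (J2 effort already set via bond 1)
β6 |R2  (J3 effort already set via bond 2)

#0 stroke→J1
#1 stroke→J2
#2 stroke→J3
#3 stroke→J1
#4 stroke→J1
#5 stroke→Sf1
#6 stroke→R2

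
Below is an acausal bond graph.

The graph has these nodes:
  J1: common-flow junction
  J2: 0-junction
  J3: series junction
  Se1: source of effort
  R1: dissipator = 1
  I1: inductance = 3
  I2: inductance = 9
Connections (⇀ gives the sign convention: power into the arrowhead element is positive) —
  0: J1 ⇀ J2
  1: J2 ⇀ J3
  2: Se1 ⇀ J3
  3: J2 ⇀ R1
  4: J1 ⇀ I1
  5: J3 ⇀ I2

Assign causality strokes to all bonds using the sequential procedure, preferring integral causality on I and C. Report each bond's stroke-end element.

#2 →J3  (Se1 fixes effort; stroke away)
#4 →I1  (I1 integral (f out))
#0 →J1  (J1 flow already set via bond 4)
#5 →I2  (prefer integral on I2)
#1 →J3  (J3 flow already set via bond 5)
#3 →J2  (J2 needs exactly one e-in)

b0 |J1
b1 |J3
b2 |J3
b3 |J2
b4 |I1
b5 |I2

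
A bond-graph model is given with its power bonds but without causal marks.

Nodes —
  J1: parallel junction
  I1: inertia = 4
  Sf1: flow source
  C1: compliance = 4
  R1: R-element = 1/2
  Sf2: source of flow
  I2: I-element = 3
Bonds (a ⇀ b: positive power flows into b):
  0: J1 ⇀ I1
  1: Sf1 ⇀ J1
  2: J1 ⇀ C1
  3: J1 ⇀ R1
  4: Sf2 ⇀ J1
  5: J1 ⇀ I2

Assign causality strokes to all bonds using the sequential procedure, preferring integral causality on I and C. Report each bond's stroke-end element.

bond 0 →I1
bond 1 →Sf1
bond 2 →J1
bond 3 →R1
bond 4 →Sf2
bond 5 →I2

bond 1 stroke→Sf1  (Sf1 fixes flow; stroke at Sf1)
bond 4 stroke→Sf2  (Sf2: flow source, stroke at near end)
bond 0 stroke→I1  (prefer integral on I1)
bond 2 stroke→J1  (prefer integral on C1)
bond 3 stroke→R1  (common-e at J1 fixed by 2)
bond 5 stroke→I2  (common-e at J1 fixed by 2)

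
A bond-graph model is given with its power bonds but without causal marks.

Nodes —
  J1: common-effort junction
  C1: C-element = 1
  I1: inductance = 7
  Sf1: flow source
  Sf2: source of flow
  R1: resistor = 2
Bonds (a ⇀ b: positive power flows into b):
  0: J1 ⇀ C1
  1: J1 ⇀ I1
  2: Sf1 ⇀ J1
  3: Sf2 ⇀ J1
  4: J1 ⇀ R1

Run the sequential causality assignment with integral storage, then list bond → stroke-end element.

#0 stroke at J1
#1 stroke at I1
#2 stroke at Sf1
#3 stroke at Sf2
#4 stroke at R1

b2 |Sf1  (Sf1 (Sf) sets flow on bond)
b3 |Sf2  (source Sf2 imposes f)
b0 |J1  (C1 integral (e out))
b1 |I1  (J1: bond 0 brought effort, rest push out)
b4 |R1  (0-jn J1 has e-setter on 0)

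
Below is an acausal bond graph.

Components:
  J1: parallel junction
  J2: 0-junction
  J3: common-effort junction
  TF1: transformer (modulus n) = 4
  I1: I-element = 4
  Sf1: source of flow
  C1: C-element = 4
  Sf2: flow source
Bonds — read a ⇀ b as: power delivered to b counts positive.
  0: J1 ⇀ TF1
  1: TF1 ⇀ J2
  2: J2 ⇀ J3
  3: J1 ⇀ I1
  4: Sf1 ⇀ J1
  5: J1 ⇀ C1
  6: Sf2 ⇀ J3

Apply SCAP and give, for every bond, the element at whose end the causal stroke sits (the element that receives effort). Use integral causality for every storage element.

b4 stroke→Sf1  (source Sf1 imposes f)
b6 stroke→Sf2  (Sf2 fixes flow; stroke at Sf2)
b2 stroke→J3  (only one effort-in slot at J3)
b1 stroke→J2  (J2 needs exactly one e-in)
b0 stroke→TF1  (TF TF1: opposite of bond 1)
b3 stroke→I1  (I1 integral (f out))
b5 stroke→J1  (J1: last free bond brings effort in)

β0 stroke at TF1
β1 stroke at J2
β2 stroke at J3
β3 stroke at I1
β4 stroke at Sf1
β5 stroke at J1
β6 stroke at Sf2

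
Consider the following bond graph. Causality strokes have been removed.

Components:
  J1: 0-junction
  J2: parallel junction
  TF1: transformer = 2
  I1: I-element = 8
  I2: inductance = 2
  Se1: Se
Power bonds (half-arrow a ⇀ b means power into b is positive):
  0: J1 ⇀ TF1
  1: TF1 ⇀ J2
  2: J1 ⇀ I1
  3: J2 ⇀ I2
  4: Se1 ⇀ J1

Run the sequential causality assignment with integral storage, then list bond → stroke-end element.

bond 4 |J1  (Se1: effort source, stroke at far end)
bond 0 |TF1  (common-e at J1 fixed by 4)
bond 2 |I1  (J1: bond 4 brought effort, rest push out)
bond 1 |J2  (TF1 one-in-one-out from 0)
bond 3 |I2  (J2: bond 1 brought effort, rest push out)

bond 0 stroke at TF1
bond 1 stroke at J2
bond 2 stroke at I1
bond 3 stroke at I2
bond 4 stroke at J1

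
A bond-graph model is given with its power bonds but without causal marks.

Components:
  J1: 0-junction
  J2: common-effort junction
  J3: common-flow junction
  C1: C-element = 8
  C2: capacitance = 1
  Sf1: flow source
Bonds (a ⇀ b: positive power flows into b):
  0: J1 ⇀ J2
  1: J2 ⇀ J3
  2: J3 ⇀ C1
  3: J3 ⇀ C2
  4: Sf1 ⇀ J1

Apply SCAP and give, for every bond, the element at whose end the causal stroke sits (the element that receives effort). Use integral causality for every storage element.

b0 stroke at J1
b1 stroke at J2
b2 stroke at J3
b3 stroke at J3
b4 stroke at Sf1

β4 |Sf1  (source Sf1 imposes f)
β0 |J1  (J1 needs exactly one e-in)
β1 |J2  (J2 needs exactly one e-in)
β2 |J3  (J3 flow already set via bond 1)
β3 |J3  (J3: bond 1 brought flow, rest push out)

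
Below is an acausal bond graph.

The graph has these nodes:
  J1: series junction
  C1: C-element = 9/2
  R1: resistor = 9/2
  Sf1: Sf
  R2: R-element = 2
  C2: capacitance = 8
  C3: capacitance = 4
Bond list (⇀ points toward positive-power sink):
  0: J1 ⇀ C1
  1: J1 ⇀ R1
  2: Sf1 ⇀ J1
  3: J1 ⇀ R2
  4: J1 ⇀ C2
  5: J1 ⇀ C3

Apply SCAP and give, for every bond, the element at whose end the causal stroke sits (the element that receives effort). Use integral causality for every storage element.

b0 |J1
b1 |J1
b2 |Sf1
b3 |J1
b4 |J1
b5 |J1

#2 stroke→Sf1  (Sf1: flow source, stroke at near end)
#0 stroke→J1  (1-jn J1 has f-setter on 2)
#1 stroke→J1  (1-jn J1 has f-setter on 2)
#3 stroke→J1  (J1 flow already set via bond 2)
#4 stroke→J1  (common-f at J1 fixed by 2)
#5 stroke→J1  (J1 flow already set via bond 2)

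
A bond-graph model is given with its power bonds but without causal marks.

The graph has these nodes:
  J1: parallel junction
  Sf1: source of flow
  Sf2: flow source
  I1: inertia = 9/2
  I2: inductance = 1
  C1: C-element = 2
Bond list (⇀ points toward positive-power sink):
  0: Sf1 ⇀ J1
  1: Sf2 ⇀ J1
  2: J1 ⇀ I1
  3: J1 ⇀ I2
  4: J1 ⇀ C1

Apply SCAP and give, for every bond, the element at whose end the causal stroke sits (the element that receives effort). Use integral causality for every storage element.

β0 |Sf1
β1 |Sf2
β2 |I1
β3 |I2
β4 |J1

b0 |Sf1  (Sf1: flow source, stroke at near end)
b1 |Sf2  (Sf2 fixes flow; stroke at Sf2)
b2 |I1  (I1 outputs flow p/I1)
b3 |I2  (I2 outputs flow p/I2)
b4 |J1  (J1: last free bond brings effort in)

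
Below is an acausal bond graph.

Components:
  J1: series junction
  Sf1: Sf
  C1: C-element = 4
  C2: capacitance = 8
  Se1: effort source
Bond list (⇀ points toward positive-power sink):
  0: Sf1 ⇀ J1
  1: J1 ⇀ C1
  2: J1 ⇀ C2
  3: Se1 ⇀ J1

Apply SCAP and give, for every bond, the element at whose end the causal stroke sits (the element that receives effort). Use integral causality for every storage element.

bond 0 stroke→Sf1
bond 1 stroke→J1
bond 2 stroke→J1
bond 3 stroke→J1

bond 0 |Sf1  (Sf1 fixes flow; stroke at Sf1)
bond 3 |J1  (Se1: effort source, stroke at far end)
bond 1 |J1  (1-jn J1 has f-setter on 0)
bond 2 |J1  (J1: bond 0 brought flow, rest push out)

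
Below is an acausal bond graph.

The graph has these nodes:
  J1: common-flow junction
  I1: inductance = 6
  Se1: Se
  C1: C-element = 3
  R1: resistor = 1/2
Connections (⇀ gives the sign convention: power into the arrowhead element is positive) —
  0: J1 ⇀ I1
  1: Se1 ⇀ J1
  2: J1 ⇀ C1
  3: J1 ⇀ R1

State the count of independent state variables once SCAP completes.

b1 stroke→J1  (Se1: effort source, stroke at far end)
b0 stroke→I1  (I1 outputs flow p/I1)
b2 stroke→J1  (J1: bond 0 brought flow, rest push out)
b3 stroke→J1  (common-f at J1 fixed by 0)

2  (C1, I1 all integral)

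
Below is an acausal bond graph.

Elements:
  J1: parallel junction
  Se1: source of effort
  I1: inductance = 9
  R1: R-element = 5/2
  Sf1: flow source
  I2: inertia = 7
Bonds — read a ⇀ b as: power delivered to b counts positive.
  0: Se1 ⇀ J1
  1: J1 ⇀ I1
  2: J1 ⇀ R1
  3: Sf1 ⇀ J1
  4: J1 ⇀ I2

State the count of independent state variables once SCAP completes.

2  (I1, I2 all integral)

b0 stroke→J1  (Se1 (Se) sets effort on bond)
b3 stroke→Sf1  (Sf1 (Sf) sets flow on bond)
b1 stroke→I1  (common-e at J1 fixed by 0)
b2 stroke→R1  (J1 effort already set via bond 0)
b4 stroke→I2  (0-jn J1 has e-setter on 0)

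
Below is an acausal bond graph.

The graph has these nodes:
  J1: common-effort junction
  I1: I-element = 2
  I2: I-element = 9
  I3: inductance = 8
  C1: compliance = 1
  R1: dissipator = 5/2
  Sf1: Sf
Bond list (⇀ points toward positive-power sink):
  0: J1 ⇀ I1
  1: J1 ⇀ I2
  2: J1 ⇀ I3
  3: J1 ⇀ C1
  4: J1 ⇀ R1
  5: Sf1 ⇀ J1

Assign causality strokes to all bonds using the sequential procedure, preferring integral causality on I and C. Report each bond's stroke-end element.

b0 →I1
b1 →I2
b2 →I3
b3 →J1
b4 →R1
b5 →Sf1

β5 stroke→Sf1  (Sf1: flow source, stroke at near end)
β0 stroke→I1  (I1 outputs flow p/I1)
β1 stroke→I2  (I2: I, integral causality)
β2 stroke→I3  (I3 outputs flow p/I3)
β3 stroke→J1  (prefer integral on C1)
β4 stroke→R1  (0-jn J1 has e-setter on 3)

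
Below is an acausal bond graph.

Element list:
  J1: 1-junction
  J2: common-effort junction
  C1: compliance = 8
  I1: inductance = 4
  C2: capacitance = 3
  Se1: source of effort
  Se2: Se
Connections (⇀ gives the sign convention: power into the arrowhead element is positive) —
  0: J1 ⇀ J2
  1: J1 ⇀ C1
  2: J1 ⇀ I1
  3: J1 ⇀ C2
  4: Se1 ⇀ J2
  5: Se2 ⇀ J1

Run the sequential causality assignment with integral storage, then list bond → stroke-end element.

bond 0 stroke→J1
bond 1 stroke→J1
bond 2 stroke→I1
bond 3 stroke→J1
bond 4 stroke→J2
bond 5 stroke→J1

β4 stroke→J2  (Se1 fixes effort; stroke away)
β5 stroke→J1  (Se2: effort source, stroke at far end)
β0 stroke→J1  (0-jn J2 has e-setter on 4)
β1 stroke→J1  (C1 outputs effort q/C1)
β2 stroke→I1  (prefer integral on I1)
β3 stroke→J1  (J1 flow already set via bond 2)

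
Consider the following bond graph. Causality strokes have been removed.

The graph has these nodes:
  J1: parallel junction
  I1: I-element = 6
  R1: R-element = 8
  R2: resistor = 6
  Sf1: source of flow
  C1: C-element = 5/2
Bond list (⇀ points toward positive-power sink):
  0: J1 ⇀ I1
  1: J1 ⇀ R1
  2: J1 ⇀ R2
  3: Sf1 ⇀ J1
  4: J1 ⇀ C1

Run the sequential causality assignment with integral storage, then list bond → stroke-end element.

#3 stroke at Sf1  (Sf1 fixes flow; stroke at Sf1)
#0 stroke at I1  (I1: I, integral causality)
#4 stroke at J1  (C1: C, integral causality)
#1 stroke at R1  (J1: bond 4 brought effort, rest push out)
#2 stroke at R2  (J1 effort already set via bond 4)

bond 0 |I1
bond 1 |R1
bond 2 |R2
bond 3 |Sf1
bond 4 |J1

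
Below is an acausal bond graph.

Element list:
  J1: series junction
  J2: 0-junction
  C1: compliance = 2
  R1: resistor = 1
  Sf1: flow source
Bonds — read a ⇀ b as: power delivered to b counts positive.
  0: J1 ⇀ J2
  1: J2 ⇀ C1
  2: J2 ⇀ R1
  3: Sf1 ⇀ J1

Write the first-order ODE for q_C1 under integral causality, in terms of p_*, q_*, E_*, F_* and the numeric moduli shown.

#3 stroke at Sf1  (Sf1 (Sf) sets flow on bond)
#0 stroke at J1  (J1 flow already set via bond 3)
#1 stroke at J2  (prefer integral on C1)
#2 stroke at R1  (J2: bond 1 brought effort, rest push out)

dq_C1/dt = F_Sf1 - q_C1/2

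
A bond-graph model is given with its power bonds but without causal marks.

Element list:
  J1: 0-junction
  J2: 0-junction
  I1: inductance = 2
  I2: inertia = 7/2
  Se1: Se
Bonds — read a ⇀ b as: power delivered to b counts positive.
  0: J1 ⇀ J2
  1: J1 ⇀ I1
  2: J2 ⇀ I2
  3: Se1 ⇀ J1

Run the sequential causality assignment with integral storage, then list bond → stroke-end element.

b0 stroke→J2
b1 stroke→I1
b2 stroke→I2
b3 stroke→J1

b3 stroke at J1  (source Se1 imposes e)
b0 stroke at J2  (common-e at J1 fixed by 3)
b1 stroke at I1  (J1: bond 3 brought effort, rest push out)
b2 stroke at I2  (0-jn J2 has e-setter on 0)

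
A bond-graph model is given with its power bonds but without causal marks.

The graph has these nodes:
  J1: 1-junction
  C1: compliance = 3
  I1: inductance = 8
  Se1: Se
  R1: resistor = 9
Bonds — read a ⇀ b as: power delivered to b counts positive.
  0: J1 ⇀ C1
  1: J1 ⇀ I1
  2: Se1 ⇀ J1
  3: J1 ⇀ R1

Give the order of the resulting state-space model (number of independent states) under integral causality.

2  (C1, I1 all integral)

b2 stroke at J1  (Se1 (Se) sets effort on bond)
b0 stroke at J1  (C1 outputs effort q/C1)
b1 stroke at I1  (prefer integral on I1)
b3 stroke at J1  (J1 flow already set via bond 1)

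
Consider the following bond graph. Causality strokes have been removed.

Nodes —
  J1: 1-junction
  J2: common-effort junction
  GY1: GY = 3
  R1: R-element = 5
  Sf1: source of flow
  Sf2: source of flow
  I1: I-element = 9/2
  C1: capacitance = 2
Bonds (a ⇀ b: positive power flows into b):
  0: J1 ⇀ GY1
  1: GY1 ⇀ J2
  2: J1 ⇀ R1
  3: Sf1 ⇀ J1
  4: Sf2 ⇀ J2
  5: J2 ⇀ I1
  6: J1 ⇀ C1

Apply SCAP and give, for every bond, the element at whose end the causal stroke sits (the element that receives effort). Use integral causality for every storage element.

b0 stroke→J1
b1 stroke→J2
b2 stroke→J1
b3 stroke→Sf1
b4 stroke→Sf2
b5 stroke→I1
b6 stroke→J1

b3 stroke→Sf1  (Sf1: flow source, stroke at near end)
b4 stroke→Sf2  (Sf2 (Sf) sets flow on bond)
b0 stroke→J1  (J1 flow already set via bond 3)
b2 stroke→J1  (common-f at J1 fixed by 3)
b6 stroke→J1  (J1: bond 3 brought flow, rest push out)
b1 stroke→J2  (GY1: gyrator matches bond 0)
b5 stroke→I1  (common-e at J2 fixed by 1)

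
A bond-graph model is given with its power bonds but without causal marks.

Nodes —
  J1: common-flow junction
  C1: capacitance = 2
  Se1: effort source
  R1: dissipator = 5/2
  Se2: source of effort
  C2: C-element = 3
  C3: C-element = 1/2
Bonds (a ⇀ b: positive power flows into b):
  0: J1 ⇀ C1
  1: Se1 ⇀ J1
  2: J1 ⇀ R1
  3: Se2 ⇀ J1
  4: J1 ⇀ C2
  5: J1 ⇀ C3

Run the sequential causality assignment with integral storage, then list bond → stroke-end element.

β0 stroke at J1
β1 stroke at J1
β2 stroke at R1
β3 stroke at J1
β4 stroke at J1
β5 stroke at J1

β1 →J1  (Se1 (Se) sets effort on bond)
β3 →J1  (source Se2 imposes e)
β0 →J1  (C1 outputs effort q/C1)
β4 →J1  (C2 integral (e out))
β5 →J1  (C3 outputs effort q/C3)
β2 →R1  (J1: last free bond brings flow in)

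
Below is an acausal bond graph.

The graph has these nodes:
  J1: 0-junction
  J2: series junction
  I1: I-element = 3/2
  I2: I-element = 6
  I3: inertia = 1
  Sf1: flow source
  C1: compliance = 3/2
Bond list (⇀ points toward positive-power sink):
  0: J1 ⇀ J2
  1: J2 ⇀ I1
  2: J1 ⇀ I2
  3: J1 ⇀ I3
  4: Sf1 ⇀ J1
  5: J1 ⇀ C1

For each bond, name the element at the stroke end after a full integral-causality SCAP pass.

#4 →Sf1  (Sf1: flow source, stroke at near end)
#1 →I1  (I1: I, integral causality)
#0 →J2  (J2 flow already set via bond 1)
#2 →I2  (I2 outputs flow p/I2)
#3 →I3  (I3 integral (f out))
#5 →J1  (only one effort-in slot at J1)

bond 0 |J2
bond 1 |I1
bond 2 |I2
bond 3 |I3
bond 4 |Sf1
bond 5 |J1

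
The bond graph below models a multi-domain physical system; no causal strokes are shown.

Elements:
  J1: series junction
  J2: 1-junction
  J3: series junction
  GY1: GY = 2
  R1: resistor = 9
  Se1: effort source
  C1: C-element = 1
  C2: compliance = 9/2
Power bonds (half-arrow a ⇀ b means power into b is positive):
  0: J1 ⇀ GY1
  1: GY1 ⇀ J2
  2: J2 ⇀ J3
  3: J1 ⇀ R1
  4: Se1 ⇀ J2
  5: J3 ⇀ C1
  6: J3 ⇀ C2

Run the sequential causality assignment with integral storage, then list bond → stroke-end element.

#0 |GY1
#1 |GY1
#2 |J2
#3 |J1
#4 |J2
#5 |J3
#6 |J3

#4 stroke→J2  (source Se1 imposes e)
#5 stroke→J3  (C1 integral (e out))
#6 stroke→J3  (prefer integral on C2)
#2 stroke→J2  (J3: last free bond brings flow in)
#1 stroke→GY1  (J2 needs exactly one f-in)
#0 stroke→GY1  (GY GY1: same side as bond 1)
#3 stroke→J1  (J1 flow already set via bond 0)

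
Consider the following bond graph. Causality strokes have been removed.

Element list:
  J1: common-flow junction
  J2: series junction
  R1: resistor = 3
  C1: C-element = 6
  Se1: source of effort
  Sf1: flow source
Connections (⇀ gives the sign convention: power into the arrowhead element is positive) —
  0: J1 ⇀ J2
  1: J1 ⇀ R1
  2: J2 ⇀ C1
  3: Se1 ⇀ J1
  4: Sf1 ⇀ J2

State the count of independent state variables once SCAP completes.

1  (C1 all integral)

b3 stroke at J1  (Se1: effort source, stroke at far end)
b4 stroke at Sf1  (source Sf1 imposes f)
b0 stroke at J2  (common-f at J2 fixed by 4)
b2 stroke at J2  (J2 flow already set via bond 4)
b1 stroke at J1  (J1 flow already set via bond 0)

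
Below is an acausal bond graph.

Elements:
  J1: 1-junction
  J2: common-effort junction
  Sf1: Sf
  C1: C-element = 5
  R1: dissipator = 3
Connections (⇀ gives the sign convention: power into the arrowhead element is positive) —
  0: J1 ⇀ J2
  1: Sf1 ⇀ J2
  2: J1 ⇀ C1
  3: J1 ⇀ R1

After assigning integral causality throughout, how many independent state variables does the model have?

bond 1 |Sf1  (Sf1 fixes flow; stroke at Sf1)
bond 0 |J2  (J2: last free bond brings effort in)
bond 2 |J1  (1-jn J1 has f-setter on 0)
bond 3 |J1  (J1: bond 0 brought flow, rest push out)

1  (C1 all integral)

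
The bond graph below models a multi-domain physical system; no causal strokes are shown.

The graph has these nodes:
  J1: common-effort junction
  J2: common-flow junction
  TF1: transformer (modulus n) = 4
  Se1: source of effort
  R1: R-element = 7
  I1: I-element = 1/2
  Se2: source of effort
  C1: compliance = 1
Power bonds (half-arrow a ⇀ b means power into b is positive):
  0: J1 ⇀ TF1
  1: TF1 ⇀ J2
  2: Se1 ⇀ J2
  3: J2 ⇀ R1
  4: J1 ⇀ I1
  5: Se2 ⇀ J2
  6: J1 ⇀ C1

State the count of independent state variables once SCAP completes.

2  (C1, I1 all integral)

bond 2 |J2  (source Se1 imposes e)
bond 5 |J2  (Se2: effort source, stroke at far end)
bond 4 |I1  (I1 integral (f out))
bond 6 |J1  (prefer integral on C1)
bond 0 |TF1  (J1: bond 6 brought effort, rest push out)
bond 1 |J2  (through TF1, causality passes straight; one stroke at TF1)
bond 3 |R1  (closing 1-jn rule on J2)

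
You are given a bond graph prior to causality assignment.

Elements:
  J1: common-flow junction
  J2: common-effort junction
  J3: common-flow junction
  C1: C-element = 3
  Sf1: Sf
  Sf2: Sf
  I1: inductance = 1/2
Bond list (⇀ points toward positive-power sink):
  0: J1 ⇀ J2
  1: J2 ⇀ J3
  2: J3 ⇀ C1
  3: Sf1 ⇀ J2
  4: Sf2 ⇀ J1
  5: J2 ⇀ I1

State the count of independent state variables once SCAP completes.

2  (C1, I1 all integral)

b3 →Sf1  (Sf1 fixes flow; stroke at Sf1)
b4 →Sf2  (Sf2 fixes flow; stroke at Sf2)
b0 →J1  (J1 flow already set via bond 4)
b2 →J3  (C1 integral (e out))
b1 →J2  (J3 needs exactly one f-in)
b5 →I1  (common-e at J2 fixed by 1)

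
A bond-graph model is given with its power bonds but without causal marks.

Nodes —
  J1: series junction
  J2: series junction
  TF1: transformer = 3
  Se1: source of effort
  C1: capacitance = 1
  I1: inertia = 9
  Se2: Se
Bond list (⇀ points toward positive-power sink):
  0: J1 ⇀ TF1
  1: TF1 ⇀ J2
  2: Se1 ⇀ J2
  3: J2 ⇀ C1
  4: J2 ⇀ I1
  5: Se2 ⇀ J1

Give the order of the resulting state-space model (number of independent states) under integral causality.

bond 2 stroke→J2  (Se1 fixes effort; stroke away)
bond 5 stroke→J1  (Se2 fixes effort; stroke away)
bond 0 stroke→TF1  (J1: last free bond brings flow in)
bond 1 stroke→J2  (TF1 one-in-one-out from 0)
bond 3 stroke→J2  (C1: C, integral causality)
bond 4 stroke→I1  (J2 needs exactly one f-in)

2  (C1, I1 all integral)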